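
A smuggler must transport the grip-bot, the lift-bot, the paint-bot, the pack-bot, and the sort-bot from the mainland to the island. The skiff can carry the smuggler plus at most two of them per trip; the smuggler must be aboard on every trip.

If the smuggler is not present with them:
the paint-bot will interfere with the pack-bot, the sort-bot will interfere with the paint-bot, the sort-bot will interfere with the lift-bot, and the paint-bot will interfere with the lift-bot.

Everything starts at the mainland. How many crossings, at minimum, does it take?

7

Counting alone: the smuggler can take at most 2 across per trip to the island, so moving all 5 needs at least 3 loaded trips out, with a return between consecutive ones — at least 5 crossings.
The safety rule pushes this higher. Following every safe sequence of crossings, the most of the 5 that can be at the island as the skiff arrives there on crossing 5 is 4 — never all 5.
So no plan with fewer than 7 crossings exists, and this one achieves 7:
1. Smuggler goes to the island with the lift-bot and the paint-bot.  [the mainland: the grip-bot, the pack-bot, the sort-bot | the island: the lift-bot, the paint-bot]
2. Smuggler goes back to the mainland with the lift-bot.  [the mainland: the grip-bot, the lift-bot, the pack-bot, the sort-bot | the island: the paint-bot]
3. Smuggler goes to the island with the grip-bot and the lift-bot.  [the mainland: the pack-bot, the sort-bot | the island: the grip-bot, the lift-bot, the paint-bot]
4. Smuggler goes back to the mainland with the lift-bot.  [the mainland: the lift-bot, the pack-bot, the sort-bot | the island: the grip-bot, the paint-bot]
5. Smuggler goes to the island with the lift-bot and the pack-bot.  [the mainland: the sort-bot | the island: the grip-bot, the lift-bot, the pack-bot, the paint-bot]
6. Smuggler goes back to the mainland with the paint-bot.  [the mainland: the paint-bot, the sort-bot | the island: the grip-bot, the lift-bot, the pack-bot]
7. Smuggler goes to the island with the paint-bot and the sort-bot.  [the mainland: — | the island: the grip-bot, the lift-bot, the pack-bot, the paint-bot, the sort-bot]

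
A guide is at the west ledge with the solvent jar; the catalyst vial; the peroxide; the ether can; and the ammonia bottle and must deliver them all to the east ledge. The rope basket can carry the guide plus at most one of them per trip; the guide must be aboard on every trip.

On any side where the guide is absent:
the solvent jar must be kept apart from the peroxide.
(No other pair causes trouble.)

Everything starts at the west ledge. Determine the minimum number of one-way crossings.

9

Counting alone: the guide can take at most 1 across per trip to the east ledge, so moving all 5 needs at least 5 loaded trips out, with a return between consecutive ones — at least 9 crossings.
The plan below uses exactly 9 crossings, so it is optimal:
1. Guide goes to the east ledge with the solvent jar.
2. Guide goes back to the west ledge alone.
3. Guide goes to the east ledge with the catalyst vial.
4. Guide goes back to the west ledge alone.
5. Guide goes to the east ledge with the ether can.
6. Guide goes back to the west ledge alone.
7. Guide goes to the east ledge with the ammonia bottle.
8. Guide goes back to the west ledge alone.
9. Guide goes to the east ledge with the peroxide.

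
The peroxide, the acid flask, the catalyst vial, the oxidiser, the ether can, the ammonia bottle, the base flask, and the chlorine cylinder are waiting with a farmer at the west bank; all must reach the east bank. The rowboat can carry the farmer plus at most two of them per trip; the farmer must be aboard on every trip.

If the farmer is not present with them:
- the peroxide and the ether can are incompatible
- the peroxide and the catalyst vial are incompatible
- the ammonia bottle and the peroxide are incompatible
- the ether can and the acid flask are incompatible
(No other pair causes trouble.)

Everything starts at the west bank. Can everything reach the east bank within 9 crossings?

Yes

Yes — this plan uses 9 crossings (≤ 9):
1. Farmer goes to the east bank with the acid flask and the peroxide.
2. Farmer goes back to the west bank alone.
3. Farmer goes to the east bank with the oxidiser.
4. Farmer goes back to the west bank alone.
5. Farmer goes to the east bank with the base flask and the chlorine cylinder.
6. Farmer goes back to the west bank alone.
7. Farmer goes to the east bank with the ammonia bottle and the catalyst vial.
8. Farmer goes back to the west bank with the peroxide.
9. Farmer goes to the east bank with the ether can and the peroxide.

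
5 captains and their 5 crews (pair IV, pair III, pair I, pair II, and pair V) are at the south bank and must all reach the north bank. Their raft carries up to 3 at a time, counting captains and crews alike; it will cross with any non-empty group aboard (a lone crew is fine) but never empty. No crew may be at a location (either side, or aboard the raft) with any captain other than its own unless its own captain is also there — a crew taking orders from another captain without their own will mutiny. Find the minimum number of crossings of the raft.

11

Counting alone: each trip to the north bank takes at most 3 across and each return brings at least 1 back, so after t trips out (and t−1 returns) at most 3t − (t−1) of the 10 are across; that first reaches 10 at t = 5, so at least 9 crossings are needed.
The safety rule pushes this higher. Following every safe sequence of crossings, the most of the 10 that can be at the north bank as the raft arrives there on crossing 9 is 9 — never all 10.
So no plan with fewer than 11 crossings exists, and this one achieves 11:
1. captain IV and crew IV cross → the north bank.
2. captain IV crosses ← the south bank.
3. crew I, crew II, and crew III cross → the north bank.
4. crew IV crosses ← the south bank.
5. captain I, captain II, and captain III cross → the north bank.
6. captain III and crew III cross ← the south bank.
7. captain III, captain IV, and captain V cross → the north bank.
8. crew I crosses ← the south bank.
9. crew III and crew IV cross → the north bank.
10. crew IV crosses ← the south bank.
11. crew I, crew IV, and crew V cross → the north bank.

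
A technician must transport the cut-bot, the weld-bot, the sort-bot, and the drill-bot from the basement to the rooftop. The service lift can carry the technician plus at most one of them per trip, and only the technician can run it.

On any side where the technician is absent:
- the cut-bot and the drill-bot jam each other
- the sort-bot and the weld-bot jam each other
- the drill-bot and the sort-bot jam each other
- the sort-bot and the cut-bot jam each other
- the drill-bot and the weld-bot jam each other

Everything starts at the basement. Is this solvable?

No

Whatever the first load, the items left behind include a forbidden pair without the technician. No opening move is safe, so no plan exists.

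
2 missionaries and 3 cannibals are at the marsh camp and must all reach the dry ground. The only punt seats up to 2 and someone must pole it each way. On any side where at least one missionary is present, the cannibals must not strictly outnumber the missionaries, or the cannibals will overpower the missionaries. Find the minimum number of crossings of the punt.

impossible

The cannibals already outnumber the missionaries at the marsh camp before anyone moves, so the starting position itself is disallowed.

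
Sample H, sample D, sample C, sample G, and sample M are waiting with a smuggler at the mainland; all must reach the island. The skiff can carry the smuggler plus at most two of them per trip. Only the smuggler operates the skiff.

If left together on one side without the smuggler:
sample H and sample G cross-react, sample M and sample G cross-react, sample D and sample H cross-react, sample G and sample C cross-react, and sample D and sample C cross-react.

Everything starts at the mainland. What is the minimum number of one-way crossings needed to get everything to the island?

Counting alone: the smuggler can take at most 2 across per trip to the island, so moving all 5 needs at least 3 loaded trips out, with a return between consecutive ones — at least 5 crossings.
The safety rule pushes this higher. Following every safe sequence of crossings, the most of the 5 that can be at the island as the skiff arrives there on crossing 5 is 4 — never all 5.
So no plan with fewer than 7 crossings exists, and this one achieves 7:
1. Smuggler goes to the island with sample D and sample G.  [the mainland: sample C, sample H, sample M | the island: sample D, sample G]
2. Smuggler goes back to the mainland alone.  [the mainland: sample C, sample H, sample M | the island: sample D, sample G]
3. Smuggler goes to the island with sample H.  [the mainland: sample C, sample M | the island: sample D, sample G, sample H]
4. Smuggler goes back to the mainland with sample D and sample G.  [the mainland: sample C, sample D, sample G, sample M | the island: sample H]
5. Smuggler goes to the island with sample C and sample M.  [the mainland: sample D, sample G | the island: sample C, sample H, sample M]
6. Smuggler goes back to the mainland alone.  [the mainland: sample D, sample G | the island: sample C, sample H, sample M]
7. Smuggler goes to the island with sample D and sample G.  [the mainland: — | the island: sample C, sample D, sample G, sample H, sample M]

7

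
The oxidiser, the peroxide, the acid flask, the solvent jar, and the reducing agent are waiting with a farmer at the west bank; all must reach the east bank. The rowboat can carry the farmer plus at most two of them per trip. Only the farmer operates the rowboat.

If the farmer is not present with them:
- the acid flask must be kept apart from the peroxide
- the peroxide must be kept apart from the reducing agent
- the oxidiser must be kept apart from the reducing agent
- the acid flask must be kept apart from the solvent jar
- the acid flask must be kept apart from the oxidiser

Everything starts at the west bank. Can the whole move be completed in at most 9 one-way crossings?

Yes

Yes — this plan uses 7 crossings (≤ 9):
1. Farmer goes to the east bank with the acid flask and the reducing agent.  [the west bank: the oxidiser, the peroxide, the solvent jar | the east bank: the acid flask, the reducing agent]
2. Farmer goes back to the west bank alone.  [the west bank: the oxidiser, the peroxide, the solvent jar | the east bank: the acid flask, the reducing agent]
3. Farmer goes to the east bank with the oxidiser.  [the west bank: the peroxide, the solvent jar | the east bank: the acid flask, the oxidiser, the reducing agent]
4. Farmer goes back to the west bank with the acid flask and the reducing agent.  [the west bank: the acid flask, the peroxide, the reducing agent, the solvent jar | the east bank: the oxidiser]
5. Farmer goes to the east bank with the peroxide and the solvent jar.  [the west bank: the acid flask, the reducing agent | the east bank: the oxidiser, the peroxide, the solvent jar]
6. Farmer goes back to the west bank alone.  [the west bank: the acid flask, the reducing agent | the east bank: the oxidiser, the peroxide, the solvent jar]
7. Farmer goes to the east bank with the acid flask and the reducing agent.  [the west bank: — | the east bank: the acid flask, the oxidiser, the peroxide, the reducing agent, the solvent jar]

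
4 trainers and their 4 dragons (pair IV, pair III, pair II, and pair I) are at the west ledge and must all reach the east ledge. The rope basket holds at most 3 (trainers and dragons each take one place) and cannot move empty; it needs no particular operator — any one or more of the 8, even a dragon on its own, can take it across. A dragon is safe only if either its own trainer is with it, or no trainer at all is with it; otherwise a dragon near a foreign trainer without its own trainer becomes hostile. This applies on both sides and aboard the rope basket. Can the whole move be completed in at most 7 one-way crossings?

Counting alone: each trip to the east ledge takes at most 3 across and each return brings at least 1 back, so after t trips out (and t−1 returns) at most 3t − (t−1) of the 8 are across; that first reaches 8 at t = 4, so at least 7 crossings are needed.
The safety rule pushes this higher. Following every safe sequence of crossings, the most of the 8 that can be at the east ledge as the rope basket arrives there on crossing 7 is 7 — never all 8.
So the move cannot be finished within 7 crossings. (The shortest complete plan takes 9:)
1. dragon IV and trainer IV cross → the east ledge.
2. trainer IV crosses ← the west ledge.
3. dragon III, trainer III, and trainer IV cross → the east ledge.
4. dragon IV and trainer IV cross ← the west ledge.
5. trainer I, trainer II, and trainer IV cross → the east ledge.
6. dragon III crosses ← the west ledge.
7. dragon III and dragon IV cross → the east ledge.
8. dragon IV crosses ← the west ledge.
9. dragon I, dragon II, and dragon IV cross → the east ledge.

No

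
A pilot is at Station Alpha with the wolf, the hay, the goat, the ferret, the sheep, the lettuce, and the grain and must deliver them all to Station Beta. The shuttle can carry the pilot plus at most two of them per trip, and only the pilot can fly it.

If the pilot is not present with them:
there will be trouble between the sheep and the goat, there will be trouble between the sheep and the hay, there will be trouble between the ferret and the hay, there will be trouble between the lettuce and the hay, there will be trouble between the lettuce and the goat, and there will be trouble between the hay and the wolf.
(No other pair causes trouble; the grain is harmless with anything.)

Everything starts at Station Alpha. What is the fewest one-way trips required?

9

Counting alone: the pilot can take at most 2 across per trip to Station Beta, so moving all 7 needs at least 4 loaded trips out, with a return between consecutive ones — at least 7 crossings.
The safety rule pushes this higher. Following every safe sequence of crossings, the most of the 7 that can be at Station Beta as the shuttle arrives there on crossing 7 is 6 — never all 7.
So no plan with fewer than 9 crossings exists, and this one achieves 9:
1. Pilot goes to Station Beta with the goat and the hay.  [Station Alpha: the ferret, the grain, the lettuce, the sheep, the wolf | Station Beta: the goat, the hay]
2. Pilot goes back to Station Alpha alone.  [Station Alpha: the ferret, the grain, the lettuce, the sheep, the wolf | Station Beta: the goat, the hay]
3. Pilot goes to Station Beta with the grain.  [Station Alpha: the ferret, the lettuce, the sheep, the wolf | Station Beta: the goat, the grain, the hay]
4. Pilot goes back to Station Alpha alone.  [Station Alpha: the ferret, the lettuce, the sheep, the wolf | Station Beta: the goat, the grain, the hay]
5. Pilot goes to Station Beta with the ferret and the wolf.  [Station Alpha: the lettuce, the sheep | Station Beta: the ferret, the goat, the grain, the hay, the wolf]
6. Pilot goes back to Station Alpha with the hay.  [Station Alpha: the hay, the lettuce, the sheep | Station Beta: the ferret, the goat, the grain, the wolf]
7. Pilot goes to Station Beta with the lettuce and the sheep.  [Station Alpha: the hay | Station Beta: the ferret, the goat, the grain, the lettuce, the sheep, the wolf]
8. Pilot goes back to Station Alpha with the goat.  [Station Alpha: the goat, the hay | Station Beta: the ferret, the grain, the lettuce, the sheep, the wolf]
9. Pilot goes to Station Beta with the goat and the hay.  [Station Alpha: — | Station Beta: the ferret, the goat, the grain, the hay, the lettuce, the sheep, the wolf]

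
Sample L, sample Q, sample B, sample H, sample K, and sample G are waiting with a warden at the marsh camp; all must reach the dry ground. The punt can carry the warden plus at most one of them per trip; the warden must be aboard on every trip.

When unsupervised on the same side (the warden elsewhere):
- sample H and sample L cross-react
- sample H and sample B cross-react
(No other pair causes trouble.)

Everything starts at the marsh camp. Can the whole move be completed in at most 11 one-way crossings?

Counting alone: the warden can take at most 1 across per trip to the dry ground, so moving all 6 needs at least 6 loaded trips out, with a return between consecutive ones — at least 11 crossings.
The safety rule pushes this higher. Following every safe sequence of crossings, the most of the 6 that can be at the dry ground as the punt arrives there on crossing 11 is 5 — never all 6.
So the move cannot be finished within 11 crossings. (The shortest complete plan takes 13:)
1. Warden goes to the dry ground with sample H.  [the marsh camp: sample B, sample G, sample K, sample L, sample Q | the dry ground: sample H]
2. Warden goes back to the marsh camp alone.  [the marsh camp: sample B, sample G, sample K, sample L, sample Q | the dry ground: sample H]
3. Warden goes to the dry ground with sample L.  [the marsh camp: sample B, sample G, sample K, sample Q | the dry ground: sample H, sample L]
4. Warden goes back to the marsh camp with sample H.  [the marsh camp: sample B, sample G, sample H, sample K, sample Q | the dry ground: sample L]
5. Warden goes to the dry ground with sample B.  [the marsh camp: sample G, sample H, sample K, sample Q | the dry ground: sample B, sample L]
6. Warden goes back to the marsh camp alone.  [the marsh camp: sample G, sample H, sample K, sample Q | the dry ground: sample B, sample L]
7. Warden goes to the dry ground with sample Q.  [the marsh camp: sample G, sample H, sample K | the dry ground: sample B, sample L, sample Q]
8. Warden goes back to the marsh camp alone.  [the marsh camp: sample G, sample H, sample K | the dry ground: sample B, sample L, sample Q]
9. Warden goes to the dry ground with sample K.  [the marsh camp: sample G, sample H | the dry ground: sample B, sample K, sample L, sample Q]
10. Warden goes back to the marsh camp alone.  [the marsh camp: sample G, sample H | the dry ground: sample B, sample K, sample L, sample Q]
11. Warden goes to the dry ground with sample G.  [the marsh camp: sample H | the dry ground: sample B, sample G, sample K, sample L, sample Q]
12. Warden goes back to the marsh camp alone.  [the marsh camp: sample H | the dry ground: sample B, sample G, sample K, sample L, sample Q]
13. Warden goes to the dry ground with sample H.  [the marsh camp: — | the dry ground: sample B, sample G, sample H, sample K, sample L, sample Q]

No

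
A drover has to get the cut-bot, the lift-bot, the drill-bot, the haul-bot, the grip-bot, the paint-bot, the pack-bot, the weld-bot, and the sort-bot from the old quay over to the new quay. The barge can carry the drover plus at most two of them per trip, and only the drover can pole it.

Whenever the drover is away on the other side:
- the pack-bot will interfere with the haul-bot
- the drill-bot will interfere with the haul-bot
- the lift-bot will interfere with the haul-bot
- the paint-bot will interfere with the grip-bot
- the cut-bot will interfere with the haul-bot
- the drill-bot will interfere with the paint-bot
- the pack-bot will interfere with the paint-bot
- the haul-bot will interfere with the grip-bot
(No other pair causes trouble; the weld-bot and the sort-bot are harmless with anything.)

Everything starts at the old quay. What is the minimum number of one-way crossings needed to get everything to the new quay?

Counting alone: the drover can take at most 2 across per trip to the new quay, so moving all 9 needs at least 5 loaded trips out, with a return between consecutive ones — at least 9 crossings.
The safety rule pushes this higher. Following every safe sequence of crossings, the most of the 9 that can be at the new quay as the barge arrives there on crossing 9 is 7 — never all 9.
So no plan with fewer than 11 crossings exists, and this one achieves 11:
1. Drover goes to the new quay with the haul-bot and the paint-bot.  [the old quay: the cut-bot, the drill-bot, the grip-bot, the lift-bot, the pack-bot, the sort-bot, the weld-bot | the new quay: the haul-bot, the paint-bot]
2. Drover goes back to the old quay alone.  [the old quay: the cut-bot, the drill-bot, the grip-bot, the lift-bot, the pack-bot, the sort-bot, the weld-bot | the new quay: the haul-bot, the paint-bot]
3. Drover goes to the new quay with the cut-bot and the lift-bot.  [the old quay: the drill-bot, the grip-bot, the pack-bot, the sort-bot, the weld-bot | the new quay: the cut-bot, the haul-bot, the lift-bot, the paint-bot]
4. Drover goes back to the old quay with the haul-bot.  [the old quay: the drill-bot, the grip-bot, the haul-bot, the pack-bot, the sort-bot, the weld-bot | the new quay: the cut-bot, the lift-bot, the paint-bot]
5. Drover goes to the new quay with the drill-bot and the haul-bot.  [the old quay: the grip-bot, the pack-bot, the sort-bot, the weld-bot | the new quay: the cut-bot, the drill-bot, the haul-bot, the lift-bot, the paint-bot]
6. Drover goes back to the old quay with the haul-bot and the paint-bot.  [the old quay: the grip-bot, the haul-bot, the pack-bot, the paint-bot, the sort-bot, the weld-bot | the new quay: the cut-bot, the drill-bot, the lift-bot]
7. Drover goes to the new quay with the grip-bot and the pack-bot.  [the old quay: the haul-bot, the paint-bot, the sort-bot, the weld-bot | the new quay: the cut-bot, the drill-bot, the grip-bot, the lift-bot, the pack-bot]
8. Drover goes back to the old quay alone.  [the old quay: the haul-bot, the paint-bot, the sort-bot, the weld-bot | the new quay: the cut-bot, the drill-bot, the grip-bot, the lift-bot, the pack-bot]
9. Drover goes to the new quay with the sort-bot and the weld-bot.  [the old quay: the haul-bot, the paint-bot | the new quay: the cut-bot, the drill-bot, the grip-bot, the lift-bot, the pack-bot, the sort-bot, the weld-bot]
10. Drover goes back to the old quay alone.  [the old quay: the haul-bot, the paint-bot | the new quay: the cut-bot, the drill-bot, the grip-bot, the lift-bot, the pack-bot, the sort-bot, the weld-bot]
11. Drover goes to the new quay with the haul-bot and the paint-bot.  [the old quay: — | the new quay: the cut-bot, the drill-bot, the grip-bot, the haul-bot, the lift-bot, the pack-bot, the paint-bot, the sort-bot, the weld-bot]

11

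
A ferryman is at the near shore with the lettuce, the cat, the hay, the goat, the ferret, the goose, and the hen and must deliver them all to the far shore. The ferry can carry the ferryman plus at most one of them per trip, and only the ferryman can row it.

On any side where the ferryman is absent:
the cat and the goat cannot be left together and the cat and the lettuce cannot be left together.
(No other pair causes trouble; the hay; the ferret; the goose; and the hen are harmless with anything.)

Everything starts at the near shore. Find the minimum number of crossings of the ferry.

Counting alone: the ferryman can take at most 1 across per trip to the far shore, so moving all 7 needs at least 7 loaded trips out, with a return between consecutive ones — at least 13 crossings.
The safety rule pushes this higher. Following every safe sequence of crossings, the most of the 7 that can be at the far shore as the ferry arrives there on crossing 13 is 6 — never all 7.
So no plan with fewer than 15 crossings exists, and this one achieves 15:
1. Ferryman goes to the far shore with the cat.  [the near shore: the ferret, the goat, the goose, the hay, the hen, the lettuce | the far shore: the cat]
2. Ferryman goes back to the near shore alone.  [the near shore: the ferret, the goat, the goose, the hay, the hen, the lettuce | the far shore: the cat]
3. Ferryman goes to the far shore with the lettuce.  [the near shore: the ferret, the goat, the goose, the hay, the hen | the far shore: the cat, the lettuce]
4. Ferryman goes back to the near shore with the cat.  [the near shore: the cat, the ferret, the goat, the goose, the hay, the hen | the far shore: the lettuce]
5. Ferryman goes to the far shore with the goat.  [the near shore: the cat, the ferret, the goose, the hay, the hen | the far shore: the goat, the lettuce]
6. Ferryman goes back to the near shore alone.  [the near shore: the cat, the ferret, the goose, the hay, the hen | the far shore: the goat, the lettuce]
7. Ferryman goes to the far shore with the hay.  [the near shore: the cat, the ferret, the goose, the hen | the far shore: the goat, the hay, the lettuce]
8. Ferryman goes back to the near shore alone.  [the near shore: the cat, the ferret, the goose, the hen | the far shore: the goat, the hay, the lettuce]
9. Ferryman goes to the far shore with the ferret.  [the near shore: the cat, the goose, the hen | the far shore: the ferret, the goat, the hay, the lettuce]
10. Ferryman goes back to the near shore alone.  [the near shore: the cat, the goose, the hen | the far shore: the ferret, the goat, the hay, the lettuce]
11. Ferryman goes to the far shore with the goose.  [the near shore: the cat, the hen | the far shore: the ferret, the goat, the goose, the hay, the lettuce]
12. Ferryman goes back to the near shore alone.  [the near shore: the cat, the hen | the far shore: the ferret, the goat, the goose, the hay, the lettuce]
13. Ferryman goes to the far shore with the hen.  [the near shore: the cat | the far shore: the ferret, the goat, the goose, the hay, the hen, the lettuce]
14. Ferryman goes back to the near shore alone.  [the near shore: the cat | the far shore: the ferret, the goat, the goose, the hay, the hen, the lettuce]
15. Ferryman goes to the far shore with the cat.  [the near shore: — | the far shore: the cat, the ferret, the goat, the goose, the hay, the hen, the lettuce]

15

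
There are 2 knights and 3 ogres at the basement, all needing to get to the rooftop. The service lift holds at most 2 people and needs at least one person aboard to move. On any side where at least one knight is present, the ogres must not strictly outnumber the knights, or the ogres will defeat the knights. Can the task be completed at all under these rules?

The ogres already outnumber the knights at the basement before anyone moves, so the starting position itself is disallowed.

No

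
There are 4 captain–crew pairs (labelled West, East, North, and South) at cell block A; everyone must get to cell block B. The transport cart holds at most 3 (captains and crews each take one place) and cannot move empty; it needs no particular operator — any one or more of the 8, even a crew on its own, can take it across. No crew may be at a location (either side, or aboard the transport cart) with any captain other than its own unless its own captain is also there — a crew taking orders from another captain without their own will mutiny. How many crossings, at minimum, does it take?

9

Counting alone: each trip to cell block B takes at most 3 across and each return brings at least 1 back, so after t trips out (and t−1 returns) at most 3t − (t−1) of the 8 are across; that first reaches 8 at t = 4, so at least 7 crossings are needed.
The safety rule pushes this higher. Following every safe sequence of crossings, the most of the 8 that can be at cell block B as the transport cart arrives there on crossing 7 is 7 — never all 8.
So no plan with fewer than 9 crossings exists, and this one achieves 9:
1. captain West and crew West cross → cell block B.
2. captain West crosses ← cell block A.
3. captain East, captain West, and crew East cross → cell block B.
4. captain West and crew West cross ← cell block A.
5. captain North, captain South, and captain West cross → cell block B.
6. crew East crosses ← cell block A.
7. crew East and crew West cross → cell block B.
8. crew West crosses ← cell block A.
9. crew North, crew South, and crew West cross → cell block B.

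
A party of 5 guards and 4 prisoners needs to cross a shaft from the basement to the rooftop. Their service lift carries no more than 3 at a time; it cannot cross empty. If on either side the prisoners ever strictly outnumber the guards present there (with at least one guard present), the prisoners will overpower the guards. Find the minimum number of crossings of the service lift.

Counting alone: each trip to the rooftop takes at most 3 across and each return brings at least 1 back, so after t trips out (and t−1 returns) at most 3t − (t−1) of the 9 are across; that first reaches 9 at t = 4, so at least 7 crossings are needed.
The plan below uses exactly 7 crossings, so it is optimal:
1. 3 prisoners → the rooftop.  (the basement: 5G 1P; the rooftop: 0G 3P)
2. 1 prisoner ← the basement.  (the basement: 5G 2P; the rooftop: 0G 2P)
3. 3 guards → the rooftop.  (the basement: 2G 2P; the rooftop: 3G 2P)
4. 1 guard ← the basement.  (the basement: 3G 2P; the rooftop: 2G 2P)
5. 2 guards and 1 prisoner → the rooftop.  (the basement: 1G 1P; the rooftop: 4G 3P)
6. 1 guard ← the basement.  (the basement: 2G 1P; the rooftop: 3G 3P)
7. 2 guards and 1 prisoner → the rooftop.  (the basement: 0G 0P; the rooftop: 5G 4P)

7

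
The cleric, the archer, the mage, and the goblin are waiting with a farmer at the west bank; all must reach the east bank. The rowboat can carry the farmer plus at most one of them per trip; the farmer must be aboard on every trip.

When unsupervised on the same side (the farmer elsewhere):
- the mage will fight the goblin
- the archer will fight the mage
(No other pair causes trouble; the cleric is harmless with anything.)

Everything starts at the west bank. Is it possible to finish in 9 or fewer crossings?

Yes

Yes — this plan uses 9 crossings (≤ 9):
1. Farmer goes to the east bank with the mage.
2. Farmer goes back to the west bank alone.
3. Farmer goes to the east bank with the cleric.
4. Farmer goes back to the west bank alone.
5. Farmer goes to the east bank with the archer.
6. Farmer goes back to the west bank with the mage.
7. Farmer goes to the east bank with the goblin.
8. Farmer goes back to the west bank alone.
9. Farmer goes to the east bank with the mage.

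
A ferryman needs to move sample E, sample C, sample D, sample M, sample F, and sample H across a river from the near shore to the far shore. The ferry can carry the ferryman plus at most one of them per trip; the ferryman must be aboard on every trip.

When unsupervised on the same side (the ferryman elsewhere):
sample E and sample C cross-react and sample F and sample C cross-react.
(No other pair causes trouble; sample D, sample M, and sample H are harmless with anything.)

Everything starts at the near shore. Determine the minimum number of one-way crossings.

Counting alone: the ferryman can take at most 1 across per trip to the far shore, so moving all 6 needs at least 6 loaded trips out, with a return between consecutive ones — at least 11 crossings.
The safety rule pushes this higher. Following every safe sequence of crossings, the most of the 6 that can be at the far shore as the ferry arrives there on crossing 11 is 5 — never all 6.
So no plan with fewer than 13 crossings exists, and this one achieves 13:
1. Ferryman goes to the far shore with sample C.  [the near shore: sample D, sample E, sample F, sample H, sample M | the far shore: sample C]
2. Ferryman goes back to the near shore alone.  [the near shore: sample D, sample E, sample F, sample H, sample M | the far shore: sample C]
3. Ferryman goes to the far shore with sample E.  [the near shore: sample D, sample F, sample H, sample M | the far shore: sample C, sample E]
4. Ferryman goes back to the near shore with sample C.  [the near shore: sample C, sample D, sample F, sample H, sample M | the far shore: sample E]
5. Ferryman goes to the far shore with sample F.  [the near shore: sample C, sample D, sample H, sample M | the far shore: sample E, sample F]
6. Ferryman goes back to the near shore alone.  [the near shore: sample C, sample D, sample H, sample M | the far shore: sample E, sample F]
7. Ferryman goes to the far shore with sample D.  [the near shore: sample C, sample H, sample M | the far shore: sample D, sample E, sample F]
8. Ferryman goes back to the near shore alone.  [the near shore: sample C, sample H, sample M | the far shore: sample D, sample E, sample F]
9. Ferryman goes to the far shore with sample M.  [the near shore: sample C, sample H | the far shore: sample D, sample E, sample F, sample M]
10. Ferryman goes back to the near shore alone.  [the near shore: sample C, sample H | the far shore: sample D, sample E, sample F, sample M]
11. Ferryman goes to the far shore with sample H.  [the near shore: sample C | the far shore: sample D, sample E, sample F, sample H, sample M]
12. Ferryman goes back to the near shore alone.  [the near shore: sample C | the far shore: sample D, sample E, sample F, sample H, sample M]
13. Ferryman goes to the far shore with sample C.  [the near shore: — | the far shore: sample C, sample D, sample E, sample F, sample H, sample M]

13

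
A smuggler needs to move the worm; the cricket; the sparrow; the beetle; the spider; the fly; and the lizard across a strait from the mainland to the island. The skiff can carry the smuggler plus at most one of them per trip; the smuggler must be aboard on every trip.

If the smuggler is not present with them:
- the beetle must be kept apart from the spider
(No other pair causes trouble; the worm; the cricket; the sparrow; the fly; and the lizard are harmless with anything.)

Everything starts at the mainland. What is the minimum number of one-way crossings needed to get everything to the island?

Counting alone: the smuggler can take at most 1 across per trip to the island, so moving all 7 needs at least 7 loaded trips out, with a return between consecutive ones — at least 13 crossings.
The plan below uses exactly 13 crossings, so it is optimal:
1. Smuggler goes to the island with the beetle.
2. Smuggler goes back to the mainland alone.
3. Smuggler goes to the island with the worm.
4. Smuggler goes back to the mainland alone.
5. Smuggler goes to the island with the cricket.
6. Smuggler goes back to the mainland alone.
7. Smuggler goes to the island with the sparrow.
8. Smuggler goes back to the mainland alone.
9. Smuggler goes to the island with the fly.
10. Smuggler goes back to the mainland alone.
11. Smuggler goes to the island with the lizard.
12. Smuggler goes back to the mainland alone.
13. Smuggler goes to the island with the spider.

13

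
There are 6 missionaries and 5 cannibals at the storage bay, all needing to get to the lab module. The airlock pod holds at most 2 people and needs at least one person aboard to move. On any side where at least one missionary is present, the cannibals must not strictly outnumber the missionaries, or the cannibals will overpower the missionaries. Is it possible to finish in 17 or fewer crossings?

Counting alone: each trip to the lab module takes at most 2 across and each return brings at least 1 back, so after t trips out (and t−1 returns) at most 2t − (t−1) of the 11 are across; that first reaches 11 at t = 10, so at least 19 crossings are needed.
Since 17 < 19, 17 crossings cannot be enough. (The shortest complete plan in fact takes 19:)
1. 2 cannibals → the lab module.  (the storage bay: 6M 3C; the lab module: 0M 2C)
2. 1 cannibal ← the storage bay.  (the storage bay: 6M 4C; the lab module: 0M 1C)
3. 2 cannibals → the lab module.  (the storage bay: 6M 2C; the lab module: 0M 3C)
4. 1 cannibal ← the storage bay.  (the storage bay: 6M 3C; the lab module: 0M 2C)
5. 2 missionaries → the lab module.  (the storage bay: 4M 3C; the lab module: 2M 2C)
6. 1 cannibal ← the storage bay.  (the storage bay: 4M 4C; the lab module: 2M 1C)
7. 1 missionary and 1 cannibal → the lab module.  (the storage bay: 3M 3C; the lab module: 3M 2C)
8. 1 missionary ← the storage bay.  (the storage bay: 4M 3C; the lab module: 2M 2C)
9. 1 missionary and 1 cannibal → the lab module.  (the storage bay: 3M 2C; the lab module: 3M 3C)
10. 1 cannibal ← the storage bay.  (the storage bay: 3M 3C; the lab module: 3M 2C)
11. 1 missionary and 1 cannibal → the lab module.  (the storage bay: 2M 2C; the lab module: 4M 3C)
12. 1 missionary ← the storage bay.  (the storage bay: 3M 2C; the lab module: 3M 3C)
13. 1 missionary and 1 cannibal → the lab module.  (the storage bay: 2M 1C; the lab module: 4M 4C)
14. 1 cannibal ← the storage bay.  (the storage bay: 2M 2C; the lab module: 4M 3C)
15. 1 missionary and 1 cannibal → the lab module.  (the storage bay: 1M 1C; the lab module: 5M 4C)
16. 1 missionary ← the storage bay.  (the storage bay: 2M 1C; the lab module: 4M 4C)
17. 1 missionary and 1 cannibal → the lab module.  (the storage bay: 1M 0C; the lab module: 5M 5C)
18. 1 cannibal ← the storage bay.  (the storage bay: 1M 1C; the lab module: 5M 4C)
19. 1 missionary and 1 cannibal → the lab module.  (the storage bay: 0M 0C; the lab module: 6M 5C)

No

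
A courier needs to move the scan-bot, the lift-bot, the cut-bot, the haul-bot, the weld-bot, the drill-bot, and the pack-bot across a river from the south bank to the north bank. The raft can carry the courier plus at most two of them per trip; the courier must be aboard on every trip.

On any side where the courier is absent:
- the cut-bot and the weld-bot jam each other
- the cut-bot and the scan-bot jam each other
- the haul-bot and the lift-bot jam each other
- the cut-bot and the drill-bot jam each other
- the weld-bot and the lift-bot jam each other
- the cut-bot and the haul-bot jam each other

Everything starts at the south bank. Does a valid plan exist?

1. Courier goes to the north bank with the cut-bot and the lift-bot.
2. Courier goes back to the south bank alone.
3. Courier goes to the north bank with the pack-bot.
4. Courier goes back to the south bank alone.
5. Courier goes to the north bank with the haul-bot and the scan-bot.
6. Courier goes back to the south bank with the cut-bot and the lift-bot.
7. Courier goes to the north bank with the drill-bot and the weld-bot.
8. Courier goes back to the south bank alone.
9. Courier goes to the north bank with the cut-bot and the lift-bot.

Yes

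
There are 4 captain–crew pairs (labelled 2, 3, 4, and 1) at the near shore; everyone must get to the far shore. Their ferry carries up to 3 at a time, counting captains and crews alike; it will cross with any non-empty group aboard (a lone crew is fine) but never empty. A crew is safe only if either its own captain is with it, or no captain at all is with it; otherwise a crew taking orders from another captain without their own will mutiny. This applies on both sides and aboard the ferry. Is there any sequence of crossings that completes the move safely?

1. captain 2 and crew 2 cross → the far shore.
2. captain 2 crosses ← the near shore.
3. captain 2, captain 3, and crew 3 cross → the far shore.
4. captain 2 and crew 2 cross ← the near shore.
5. captain 1, captain 2, and captain 4 cross → the far shore.
6. crew 3 crosses ← the near shore.
7. crew 2 and crew 3 cross → the far shore.
8. crew 2 crosses ← the near shore.
9. crew 1, crew 2, and crew 4 cross → the far shore.

Yes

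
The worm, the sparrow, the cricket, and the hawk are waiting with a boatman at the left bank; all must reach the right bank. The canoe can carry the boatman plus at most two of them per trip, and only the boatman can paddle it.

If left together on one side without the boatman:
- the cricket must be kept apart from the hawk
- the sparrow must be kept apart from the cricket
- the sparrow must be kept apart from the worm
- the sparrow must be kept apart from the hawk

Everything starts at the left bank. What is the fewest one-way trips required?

Counting alone: the boatman can take at most 2 across per trip to the right bank, so moving all 4 needs at least 2 loaded trips out, with a return between consecutive ones — at least 3 crossings.
The safety rule pushes this higher. Following every safe sequence of crossings, the most of the 4 that can be at the right bank as the canoe arrives there on crossing 3 is 3 — never all 4.
So no plan with fewer than 5 crossings exists, and this one achieves 5:
1. Boatman goes to the right bank with the cricket and the sparrow.  [the left bank: the hawk, the worm | the right bank: the cricket, the sparrow]
2. Boatman goes back to the left bank with the sparrow.  [the left bank: the hawk, the sparrow, the worm | the right bank: the cricket]
3. Boatman goes to the right bank with the sparrow and the worm.  [the left bank: the hawk | the right bank: the cricket, the sparrow, the worm]
4. Boatman goes back to the left bank with the sparrow.  [the left bank: the hawk, the sparrow | the right bank: the cricket, the worm]
5. Boatman goes to the right bank with the hawk and the sparrow.  [the left bank: — | the right bank: the cricket, the hawk, the sparrow, the worm]

5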